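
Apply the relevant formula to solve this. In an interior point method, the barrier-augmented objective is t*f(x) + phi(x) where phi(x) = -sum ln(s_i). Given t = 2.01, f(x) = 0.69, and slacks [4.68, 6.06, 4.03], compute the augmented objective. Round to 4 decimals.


Step 1: Compute log-barrier.
ln values: [1.5433, 1.8017, 1.3938]
phi = -(1.5433 + 1.8017 + 1.3938) = -4.7388
Step 2: Compute augmented objective.
t*f(x) = 2.01*0.69 = 1.3869
Total = 1.3869 - 4.7388 = -3.3519


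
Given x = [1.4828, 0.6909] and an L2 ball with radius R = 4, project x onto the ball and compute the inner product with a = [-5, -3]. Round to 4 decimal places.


Step 1: Compute ||x|| (intermediates to 6 decimals).
||x|| = sqrt(1.4828^2 + 0.6909^2) = 1.63586
Step 2: Project.
Since ||x|| <= R, proj = x (no scaling needed).
proj(x) = [1.4828, 0.6909]
Step 3: Dot product.
a^T * proj(x) = -5*1.4828 - 3*0.6909 = -9.4867


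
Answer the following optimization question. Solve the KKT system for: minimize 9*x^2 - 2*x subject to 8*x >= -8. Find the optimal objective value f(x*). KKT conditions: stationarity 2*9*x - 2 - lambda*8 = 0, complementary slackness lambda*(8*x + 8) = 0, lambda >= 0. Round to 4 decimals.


Step 1: Try lambda = 0 (constraint inactive).
Stationarity: 2*9*x - 2 = 0
x* = 2/(2*9) = 1/9 = 0.1111 (rounded; the exact value 1/9 is used below)
Check constraint: 8*0.1111 = 0.8888 >= -8 -- satisfied.
Step 2: Compute optimal value.
f(x*) = 9*(1/9)^2 - 2*(1/9) = -0.1111


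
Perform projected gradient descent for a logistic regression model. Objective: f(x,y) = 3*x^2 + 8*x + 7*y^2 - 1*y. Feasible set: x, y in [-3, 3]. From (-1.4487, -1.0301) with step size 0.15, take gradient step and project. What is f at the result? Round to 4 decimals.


Step 1: Compute gradient at (-1.4487, -1.0301).
grad_x = 2*3*-1.4487 + 8 = -0.6922
grad_y = 2*7*-1.0301 - 1 = -15.4214
Step 2: Gradient step.
x_raw = -1.4487 - 0.15*-0.6922 = -1.3449
y_raw = -1.0301 - 0.15*-15.4214 = 1.2831
Step 3: Project onto [-3, 3].
x_proj = clip(-1.3449) = -1.3449
y_proj = clip(1.2831) = 1.2831
Step 4: Evaluate f.
f(-1.3449, 1.2831) = 4.9086


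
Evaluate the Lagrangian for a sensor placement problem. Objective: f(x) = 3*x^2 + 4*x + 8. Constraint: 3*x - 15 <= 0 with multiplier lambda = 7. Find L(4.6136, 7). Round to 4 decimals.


Step 1: Evaluate f(x).
f(4.6136) = 3*4.6136^2 + 4*4.6136 + 8 = 90.3103
Step 2: Evaluate g(x).
g(4.6136) = 3*4.6136 - 15 = -1.1592
Step 3: Compute Lagrangian.
L = 90.3103 + 7*-1.1592 = 82.1959


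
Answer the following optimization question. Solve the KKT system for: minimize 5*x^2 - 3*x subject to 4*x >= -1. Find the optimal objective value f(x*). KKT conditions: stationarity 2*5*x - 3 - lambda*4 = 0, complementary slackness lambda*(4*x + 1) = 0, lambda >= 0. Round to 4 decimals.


Step 1: Try lambda = 0 (constraint inactive).
Stationarity: 2*5*x - 3 = 0
x* = 3/(2*5) = 0.3
Check constraint: 4*0.3 = 1.2 >= -1 -- satisfied.
Step 2: Compute optimal value.
f(x*) = 5*0.3^2 - 3*0.3 = -0.45


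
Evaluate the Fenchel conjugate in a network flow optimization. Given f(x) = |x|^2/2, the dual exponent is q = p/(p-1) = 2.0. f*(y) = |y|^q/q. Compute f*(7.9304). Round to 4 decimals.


The conjugate exponent q satisfies 1/p + 1/q = 1.
p = 2, so q = 2/(2 - 1) = 2.0
|y|^q = 7.9304^2.0 = 62.8912
f*(7.9304) = 62.8912 / 2.0 = 31.4456


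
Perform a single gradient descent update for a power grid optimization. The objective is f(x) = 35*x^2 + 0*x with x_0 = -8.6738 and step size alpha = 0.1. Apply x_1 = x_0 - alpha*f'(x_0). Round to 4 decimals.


We compute the gradient at x_0 and apply the update.
f'(x) = 70*x + 0
f'(-8.6738) = 70*-8.6738 + 0 = -607.166
x_1 = -8.6738 - 0.1*-607.166 = 52.0428


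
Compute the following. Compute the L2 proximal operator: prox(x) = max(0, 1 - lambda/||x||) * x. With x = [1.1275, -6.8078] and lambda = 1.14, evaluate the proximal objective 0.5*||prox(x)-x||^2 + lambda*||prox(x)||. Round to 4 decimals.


Step 1: Compute ||x||.
||x|| = 6.9005
Step 2: Compute scaling factor.
scale = max(0, 1 - 1.14/6.9005) = 0.8348
Step 3: prox(x) = [0.9412, -5.6831]
||prox(x)|| = 5.7605
Step 4: Proximal objective.
0.5*||prox-x||^2 = 0.6498
lambda*||prox|| = 6.567
Total = 7.2168


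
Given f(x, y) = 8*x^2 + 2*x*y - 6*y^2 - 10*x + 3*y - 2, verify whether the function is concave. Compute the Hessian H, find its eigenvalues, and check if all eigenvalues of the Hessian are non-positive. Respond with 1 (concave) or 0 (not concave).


The Hessian of f(x,y) = 8*x^2 + 2*x*y - 6*y^2 - 10*x + 3*y - 2 is:
H = [[16, 2], [2, -12]]
Trace = 16 - 12 = 4
Determinant = 16*-12 - (2)^2 = -196
Discriminant = (4)^2 - 4*-196 = 800.0
Eigenvalues: lambda_1 = -12.1421, lambda_2 = 16.1421
The function is not concave.

0


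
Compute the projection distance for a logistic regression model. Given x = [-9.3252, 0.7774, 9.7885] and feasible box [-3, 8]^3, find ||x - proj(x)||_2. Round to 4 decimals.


Project each component onto [-3, 8].
clip(-9.3252) = -3.0, clip(0.7774) = 0.7774, clip(9.7885) = 8.0
Projection = [-3.0, 0.7774, 8.0]
Squared diffs: [40.0082, 0.0, 3.1987]
Distance = sqrt(43.2069) = 6.5732


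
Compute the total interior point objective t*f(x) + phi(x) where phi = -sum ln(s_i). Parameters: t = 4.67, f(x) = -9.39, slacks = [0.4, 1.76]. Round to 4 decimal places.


Step 1: Compute log-barrier.
ln values: [-0.9163, 0.5653]
phi = -(-0.9163 + 0.5653) = 0.351
Step 2: Compute augmented objective.
t*f(x) = 4.67*-9.39 = -43.8513
Total = -43.8513 + 0.351 = -43.5003


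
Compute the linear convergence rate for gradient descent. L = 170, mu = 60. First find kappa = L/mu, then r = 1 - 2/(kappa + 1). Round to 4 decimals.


Step 1: Compute the condition number.
kappa = L/mu = 170/60 = 2.8333
Step 2: Compute the convergence rate.
r = 1 - 2/(kappa + 1) = 1 - 2*mu/(L + mu) = (L - mu)/(L + mu) = 110/230 = 0.4783


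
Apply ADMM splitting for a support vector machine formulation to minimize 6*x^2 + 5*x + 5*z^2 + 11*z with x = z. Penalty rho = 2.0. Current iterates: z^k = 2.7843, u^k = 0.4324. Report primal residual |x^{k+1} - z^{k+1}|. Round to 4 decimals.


ADMM iteration with rho = 2.0, z^k = 2.7843, u^k = 0.4324
Step 1: x-update.
Minimize 6*x^2 + 5*x + (2.0/2)*(x - 2.7843 + 0.4324)^2
FOC: (2*6 + 2.0)*x = -5 + 2.0*(2.7843 - 0.4324)
x^{k+1} = -0.0212
Step 2: z-update.
Minimize 5*z^2 + 11*z + (2.0/2)*(-0.0212 - z + 0.4324)^2
FOC: (2*5 + 2.0)*z = -11 + 2.0*(-0.0212 + 0.4324)
z^{k+1} = -0.8481
Step 3: u-update.
u^{k+1} = 0.4324 - 0.0212 + 0.8481 = 1.2594
Step 4: Primal residual = |-0.0212 + 0.8481| = 0.827


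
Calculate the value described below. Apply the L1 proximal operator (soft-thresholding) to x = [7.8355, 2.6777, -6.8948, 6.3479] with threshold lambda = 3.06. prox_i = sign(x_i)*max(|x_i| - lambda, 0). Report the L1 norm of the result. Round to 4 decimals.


Soft-thresholding with lambda = 3.06:
prox(7.8355) = sign(7.8355)*max(|7.8355| - 3.06, 0) = 4.7755
prox(2.6777) = sign(2.6777)*max(|2.6777| - 3.06, 0) = 0.0
prox(-6.8948) = sign(-6.8948)*max(|-6.8948| - 3.06, 0) = -3.8348
prox(6.3479) = sign(6.3479)*max(|6.3479| - 3.06, 0) = 3.2879
prox(x) = [4.7755, 0.0, -3.8348, 3.2879]
||prox(x)||_1 = 4.7755 + 0.0 + 3.8348 + 3.2879 = 11.8982


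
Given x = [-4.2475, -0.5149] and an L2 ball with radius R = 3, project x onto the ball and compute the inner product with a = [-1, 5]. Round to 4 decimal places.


Step 1: Compute ||x|| (intermediates to 6 decimals).
||x|| = sqrt((-4.2475)^2 + (-0.5149)^2) = 4.278595
Step 2: Project.
Since ||x|| > R, scale = R/||x|| = 3/4.278595 = 0.701165, proj(x) = scale * x
proj(x) = [-2.978198, -0.36103]
Step 3: Dot product.
a^T * proj(x) = -1*(-2.978198) + 5*(-0.36103) = 1.173


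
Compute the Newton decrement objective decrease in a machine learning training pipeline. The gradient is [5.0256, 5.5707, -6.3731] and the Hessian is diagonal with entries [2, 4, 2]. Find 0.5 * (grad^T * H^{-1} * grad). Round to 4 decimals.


Step 1: H is diagonal, so H^(-1) * g = [2.5128, 1.3927, -3.1866].
Step 2: g^T H^(-1) g = sum_i g_i^2 / H_ii
  = (5.0256)^2/2 + (5.5707)^2/4 + (-6.3731)^2/2
  = 12.6283 + 7.7582 + 20.3082 = 40.6947
Step 3: Objective decrease = 0.5 * g^T H^(-1) g = 20.3474


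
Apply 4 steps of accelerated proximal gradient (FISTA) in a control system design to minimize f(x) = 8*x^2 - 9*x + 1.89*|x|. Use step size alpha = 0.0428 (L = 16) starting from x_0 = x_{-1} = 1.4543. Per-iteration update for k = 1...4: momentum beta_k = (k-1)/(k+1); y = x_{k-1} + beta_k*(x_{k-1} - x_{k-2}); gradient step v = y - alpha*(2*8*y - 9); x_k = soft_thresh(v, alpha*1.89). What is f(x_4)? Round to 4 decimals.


FISTA on f(x) = 8*x^2 - 9*x + 1.89*|x|
L = 16, alpha = 0.0428
Iteration 1: beta = 0.0, y = 1.4543 + 0.0*(1.4543 - 1.4543) = 1.4543
  grad(y) = 14.2688, v = y - alpha*grad = 0.8436
  prox(v) = soft_thresh(0.8436, 0.0809) = 0.7627
Iteration 2: beta = 0.3333, y = 0.7627 + 0.3333*(0.7627 - 1.4543) = 0.5322
  grad(y) = -0.4853, v = y - alpha*grad = 0.5529
  prox(v) = soft_thresh(0.5529, 0.0809) = 0.472
Iteration 3: beta = 0.5, y = 0.472 + 0.5*(0.472 - 0.7627) = 0.3267
  grad(y) = -3.7725, v = y - alpha*grad = 0.4882
  prox(v) = soft_thresh(0.4882, 0.0809) = 0.4073
Iteration 4: beta = 0.6, y = 0.4073 + 0.6*(0.4073 - 0.472) = 0.3684
  grad(y) = -3.105, v = y - alpha*grad = 0.5013
  prox(v) = soft_thresh(0.5013, 0.0809) = 0.4204
f(x_4) = 8*0.4204^2 - 9*0.4204 + 1.89*|0.4204| = -1.5752


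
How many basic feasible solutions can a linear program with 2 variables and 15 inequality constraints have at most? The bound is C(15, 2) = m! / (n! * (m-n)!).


Each vertex corresponds to some choice of n active constraints out of m, so the number of vertices is at most C(m, n) = m! / (n!(m-n)!).
m = 15, n = 2
Numerator: 15 * 14
Denominator: 2! = 2
C(15, 2) = 105


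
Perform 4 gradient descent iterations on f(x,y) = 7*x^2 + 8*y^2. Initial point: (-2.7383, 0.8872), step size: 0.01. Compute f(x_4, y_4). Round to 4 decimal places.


Gradient descent on f(x,y) = 7*x^2 + 8*y^2.
Starting point: (-2.7383, 0.8872), alpha = 0.01
Step 1: grad_x = 2*7*-2.7383 = -38.3362, grad_y = 2*8*0.8872 = 14.1952
  x_1 = -2.7383 - 0.01*-38.3362 = -2.3549
  y_1 = 0.8872 - 0.01*14.1952 = 0.7452
Step 2: grad_x = 2*7*-2.3549 = -32.9691, grad_y = 2*8*0.7452 = 11.924
  x_2 = -2.3549 - 0.01*-32.9691 = -2.0252
  y_2 = 0.7452 - 0.01*11.924 = 0.626
Step 3: grad_x = 2*7*-2.0252 = -28.3535, grad_y = 2*8*0.626 = 10.0161
  x_3 = -2.0252 - 0.01*-28.3535 = -1.7417
  y_3 = 0.626 - 0.01*10.0161 = 0.5258
Step 4: grad_x = 2*7*-1.7417 = -24.384, grad_y = 2*8*0.5258 = 8.4136
  x_4 = -1.7417 - 0.01*-24.384 = -1.4979
  y_4 = 0.5258 - 0.01*8.4136 = 0.4417
f(-1.4979, 0.4417) = 7*(-1.4979)^2 + 8*0.4417^2 = 17.2662


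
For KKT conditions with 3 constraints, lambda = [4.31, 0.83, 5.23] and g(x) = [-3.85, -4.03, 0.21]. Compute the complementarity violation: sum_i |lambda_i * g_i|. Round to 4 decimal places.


KKT complementary slackness check:
lambda_1 * g_1 = 4.31 * -3.85 = -16.5935
lambda_2 * g_2 = 0.83 * -4.03 = -3.3449
lambda_3 * g_3 = 5.23 * 0.21 = 1.0983
Total violation = 16.5935 + 3.3449 + 1.0983 = 21.0367


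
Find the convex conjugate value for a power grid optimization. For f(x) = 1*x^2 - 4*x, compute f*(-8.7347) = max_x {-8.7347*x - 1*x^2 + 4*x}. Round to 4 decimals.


f*(y) = sup_x {y*x - a*x^2 - b*x} = sup_x {(y-b)*x - a*x^2}
FOC: (y - b) - 2a*x = 0 => x* = (y - b)/(2a)
x* = (-8.7347 + 4)/(2*1) = -2.3674
f*(-8.7347) = (y-b)^2/(4a) = (-8.7347 + 4)^2/(4*1)
= 22.4174/4 = 5.6043


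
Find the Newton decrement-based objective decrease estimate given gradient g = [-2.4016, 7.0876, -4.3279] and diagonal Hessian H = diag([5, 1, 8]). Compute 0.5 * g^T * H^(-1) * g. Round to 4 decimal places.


Step 1: H is diagonal, so H^(-1) * g = [-0.4803, 7.0876, -0.541].
Step 2: g^T H^(-1) g = sum_i g_i^2 / H_ii
  = (-2.4016)^2/5 + (7.0876)^2/1 + (-4.3279)^2/8
  = 1.1535 + 50.2341 + 2.3413 = 53.729
Step 3: Objective decrease = 0.5 * g^T H^(-1) g = 26.8645


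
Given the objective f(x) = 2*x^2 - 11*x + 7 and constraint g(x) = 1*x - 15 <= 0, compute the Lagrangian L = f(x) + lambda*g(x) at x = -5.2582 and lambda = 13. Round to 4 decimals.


Step 1: Evaluate f(x).
f(-5.2582) = 2*(-5.2582)^2 - 11*(-5.2582) + 7 = 120.1375
Step 2: Evaluate g(x).
g(-5.2582) = 1*-5.2582 - 15 = -20.2582
Step 3: Compute Lagrangian.
L = 120.1375 + 13*-20.2582 = -143.2191


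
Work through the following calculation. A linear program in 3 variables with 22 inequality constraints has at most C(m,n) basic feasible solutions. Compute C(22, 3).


Each vertex corresponds to some choice of n active constraints out of m, so the number of vertices is at most C(m, n) = m! / (n!(m-n)!).
m = 22, n = 3
Numerator: 22 * 21 * 20
Denominator: 3! = 6
C(22, 3) = 1540


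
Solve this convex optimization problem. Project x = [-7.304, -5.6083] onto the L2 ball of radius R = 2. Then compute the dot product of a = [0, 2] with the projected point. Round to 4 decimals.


Step 1: Compute ||x|| (intermediates to 6 decimals).
||x|| = sqrt((-7.304)^2 + (-5.6083)^2) = 9.20877
Step 2: Project.
Since ||x|| > R, scale = R/||x|| = 2/9.20877 = 0.217184, proj(x) = scale * x
proj(x) = [-1.586312, -1.218033]
Step 3: Dot product.
a^T * proj(x) = 0*(-1.586312) + 2*(-1.218033) = -2.4361


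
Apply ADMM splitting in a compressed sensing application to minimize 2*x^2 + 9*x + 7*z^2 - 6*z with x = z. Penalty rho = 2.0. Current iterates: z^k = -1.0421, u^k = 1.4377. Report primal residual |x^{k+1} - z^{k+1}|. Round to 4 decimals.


ADMM iteration with rho = 2.0, z^k = -1.0421, u^k = 1.4377
Step 1: x-update.
Minimize 2*x^2 + 9*x + (2.0/2)*(x + 1.0421 + 1.4377)^2
FOC: (2*2 + 2.0)*x = -9 + 2.0*(-1.0421 - 1.4377)
x^{k+1} = -2.3266
Step 2: z-update.
Minimize 7*z^2 - 6*z + (2.0/2)*(-2.3266 - z + 1.4377)^2
FOC: (2*7 + 2.0)*z = 6 + 2.0*(-2.3266 + 1.4377)
z^{k+1} = 0.2639
Step 3: u-update.
u^{k+1} = 1.4377 - 2.3266 - 0.2639 = -1.1528
Step 4: Primal residual = |-2.3266 - 0.2639| = 2.5905


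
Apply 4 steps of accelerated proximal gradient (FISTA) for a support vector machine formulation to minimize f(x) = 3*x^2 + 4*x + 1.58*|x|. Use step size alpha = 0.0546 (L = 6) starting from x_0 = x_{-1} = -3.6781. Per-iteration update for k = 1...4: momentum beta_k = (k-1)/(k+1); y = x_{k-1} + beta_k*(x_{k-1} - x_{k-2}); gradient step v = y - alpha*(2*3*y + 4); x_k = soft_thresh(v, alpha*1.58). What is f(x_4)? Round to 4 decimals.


FISTA on f(x) = 3*x^2 + 4*x + 1.58*|x|
L = 6, alpha = 0.0546
Iteration 1: beta = 0.0, y = -3.6781 + 0.0*(-3.6781 + 3.6781) = -3.6781
  grad(y) = -18.0686, v = y - alpha*grad = -2.6916
  prox(v) = soft_thresh(-2.6916, 0.0863) = -2.6053
Iteration 2: beta = 0.3333, y = -2.6053 + 0.3333*(-2.6053 + 3.6781) = -2.2477
  grad(y) = -9.4861, v = y - alpha*grad = -1.7297
  prox(v) = soft_thresh(-1.7297, 0.0863) = -1.6435
Iteration 3: beta = 0.5, y = -1.6435 + 0.5*(-1.6435 + 2.6053) = -1.1626
  grad(y) = -2.9754, v = y - alpha*grad = -1.0001
  prox(v) = soft_thresh(-1.0001, 0.0863) = -0.9138
Iteration 4: beta = 0.6, y = -0.9138 + 0.6*(-0.9138 + 1.6435) = -0.4761
  grad(y) = 1.1436, v = y - alpha*grad = -0.5385
  prox(v) = soft_thresh(-0.5385, 0.0863) = -0.4522
f(x_4) = 3*(-0.4522)^2 + 4*(-0.4522) + 1.58*|-0.4522| = -0.4809


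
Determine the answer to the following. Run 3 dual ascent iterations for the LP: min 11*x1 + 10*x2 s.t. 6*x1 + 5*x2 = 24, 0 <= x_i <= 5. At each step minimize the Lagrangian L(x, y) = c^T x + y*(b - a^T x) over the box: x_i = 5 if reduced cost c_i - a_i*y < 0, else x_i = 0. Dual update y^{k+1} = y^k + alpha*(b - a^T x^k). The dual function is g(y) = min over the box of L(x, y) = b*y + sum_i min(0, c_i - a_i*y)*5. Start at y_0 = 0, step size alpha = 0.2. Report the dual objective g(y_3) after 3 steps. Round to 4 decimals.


Dual ascent for LP: min 11*x1 + 10*x2, 6*x1 + 5*x2 = 24, 0 <= x_i <= 5
Step 1: y^k = 0.0, reduced costs: (11.0, 10.0)
  x^k = (0.0, 0.0), subgradient = b - a^T x = 24.0
  y^{k+1} = 0.0 + 0.2*24.0 = 4.8
Step 2: y^k = 4.8, reduced costs: (-17.8, -14.0)
  x^k = (5.0, 5.0), subgradient = b - a^T x = -31.0
  y^{k+1} = 4.8 + 0.2*-31.0 = -1.4
Step 3: y^k = -1.4, reduced costs: (19.4, 17.0)
  x^k = (0.0, 0.0), subgradient = b - a^T x = 24.0
  y^{k+1} = -1.4 + 0.2*24.0 = 3.4
Dual objective at y_3 = 3.4: reduced costs (-9.4, -7.0), box minimizer x = (5.0, 5.0)
g(y_3) = b*y + (c1 - a1*y)*x1 + (c2 - a2*y)*x2 = 24*3.4 + (-9.4)*5.0 + (-7.0)*5.0 = 81.6 - 47.0 - 35.0 = -0.4


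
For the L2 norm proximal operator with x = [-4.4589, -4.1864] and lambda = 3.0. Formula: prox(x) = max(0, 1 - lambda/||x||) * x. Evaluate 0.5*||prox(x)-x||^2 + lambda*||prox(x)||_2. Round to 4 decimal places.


Step 1: Compute ||x||.
||x|| = 6.1162
Step 2: Compute scaling factor.
scale = max(0, 1 - 3.0/6.1162) = 0.5095
Step 3: prox(x) = [-2.2718, -2.133]
||prox(x)|| = 3.1162
Step 4: Proximal objective.
0.5*||prox-x||^2 = 4.5
lambda*||prox|| = 9.3486
Total = 13.8486


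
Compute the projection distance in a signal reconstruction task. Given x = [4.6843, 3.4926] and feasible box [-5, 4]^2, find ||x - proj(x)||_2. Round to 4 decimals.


Project each component onto [-5, 4].
clip(4.6843) = 4.0, clip(3.4926) = 3.4926
Projection = [4.0, 3.4926]
Squared diffs: [0.4683, 0.0]
Distance = sqrt(0.4683) = 0.6843


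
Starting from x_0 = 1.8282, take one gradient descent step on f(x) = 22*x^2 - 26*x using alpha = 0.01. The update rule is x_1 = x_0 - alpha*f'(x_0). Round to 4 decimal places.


We compute the gradient at x_0 and apply the update.
f'(x) = 44*x - 26
f'(1.8282) = 44*1.8282 - 26 = 54.4408
x_1 = 1.8282 - 0.01*54.4408 = 1.2838


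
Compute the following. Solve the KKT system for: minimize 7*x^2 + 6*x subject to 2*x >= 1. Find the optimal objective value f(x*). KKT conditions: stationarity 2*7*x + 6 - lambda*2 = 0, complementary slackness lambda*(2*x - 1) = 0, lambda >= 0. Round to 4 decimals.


Step 1: Try lambda = 0 (constraint inactive).
x_unc = -6/(2*7) = -0.4286
Check: 2*-0.4286 = -0.8572 < 1 -- violated!
Step 2: Constraint must be active: 2*x = 1
x* = 1/2 = 0.5
lambda = (2*7*0.5 + 6)/2 = 6.5
Step 3: Compute optimal value.
f(x*) = 7*0.5^2 + 6*0.5 = 4.75


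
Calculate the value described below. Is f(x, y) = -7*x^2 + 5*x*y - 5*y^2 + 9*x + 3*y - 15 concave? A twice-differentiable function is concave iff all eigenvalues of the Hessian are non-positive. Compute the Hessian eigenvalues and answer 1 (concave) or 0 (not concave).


The Hessian of f(x,y) = -7*x^2 + 5*x*y - 5*y^2 + 9*x + 3*y - 15 is:
H = [[-14, 5], [5, -10]]
Trace = -14 - 10 = -24
Determinant = -14*-10 - (5)^2 = 115
Discriminant = (-24)^2 - 4*115 = 116.0
Eigenvalues: lambda_1 = -17.3852, lambda_2 = -6.6148
The function is concave.

1


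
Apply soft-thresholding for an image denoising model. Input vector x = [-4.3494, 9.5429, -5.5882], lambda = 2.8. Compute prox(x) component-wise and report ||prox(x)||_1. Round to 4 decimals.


Soft-thresholding with lambda = 2.8:
prox(-4.3494) = sign(-4.3494)*max(|-4.3494| - 2.8, 0) = -1.5494
prox(9.5429) = sign(9.5429)*max(|9.5429| - 2.8, 0) = 6.7429
prox(-5.5882) = sign(-5.5882)*max(|-5.5882| - 2.8, 0) = -2.7882
prox(x) = [-1.5494, 6.7429, -2.7882]
||prox(x)||_1 = 1.5494 + 6.7429 + 2.7882 = 11.0805


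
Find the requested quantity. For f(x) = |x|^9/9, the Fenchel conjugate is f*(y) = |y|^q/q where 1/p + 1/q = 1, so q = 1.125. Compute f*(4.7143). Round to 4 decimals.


The conjugate exponent q satisfies 1/p + 1/q = 1.
p = 9, so q = 9/(9 - 1) = 1.125
|y|^q = 4.7143^1.125 = 5.7226
f*(4.7143) = 5.7226 / 1.125 = 5.0868


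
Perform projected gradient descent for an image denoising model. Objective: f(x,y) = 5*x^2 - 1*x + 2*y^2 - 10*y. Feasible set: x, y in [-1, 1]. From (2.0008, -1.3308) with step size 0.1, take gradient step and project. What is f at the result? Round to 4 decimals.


Step 1: Compute gradient at (2.0008, -1.3308).
grad_x = 2*5*2.0008 - 1 = 19.008
grad_y = 2*2*-1.3308 - 10 = -15.3232
Step 2: Gradient step.
x_raw = 2.0008 - 0.1*19.008 = 0.1
y_raw = -1.3308 - 0.1*-15.3232 = 0.2015
Step 3: Project onto [-1, 1].
x_proj = clip(0.1) = 0.1
y_proj = clip(0.2015) = 0.2015
Step 4: Evaluate f.
f(0.1, 0.2015) = -1.984


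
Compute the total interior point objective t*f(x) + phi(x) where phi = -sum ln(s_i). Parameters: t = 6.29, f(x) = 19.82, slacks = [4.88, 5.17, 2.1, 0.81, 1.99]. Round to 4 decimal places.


Step 1: Compute log-barrier.
ln values: [1.5851, 1.6429, 0.7419, -0.2107, 0.6881]
phi = -(1.5851 + 1.6429 + 0.7419 - 0.2107 + 0.6881) = -4.4474
Step 2: Compute augmented objective.
t*f(x) = 6.29*19.82 = 124.6678
Total = 124.6678 - 4.4474 = 120.2204


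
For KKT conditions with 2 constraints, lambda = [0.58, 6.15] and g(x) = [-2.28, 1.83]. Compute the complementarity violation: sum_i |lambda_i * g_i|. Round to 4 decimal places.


KKT complementary slackness check:
lambda_1 * g_1 = 0.58 * -2.28 = -1.3224
lambda_2 * g_2 = 6.15 * 1.83 = 11.2545
Total violation = 1.3224 + 11.2545 = 12.5769


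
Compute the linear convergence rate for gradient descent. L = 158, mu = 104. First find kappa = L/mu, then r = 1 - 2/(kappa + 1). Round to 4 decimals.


Step 1: Compute the condition number.
kappa = L/mu = 158/104 = 1.5192
Step 2: Compute the convergence rate.
r = 1 - 2/(kappa + 1) = 1 - 2*mu/(L + mu) = (L - mu)/(L + mu) = 54/262 = 0.2061


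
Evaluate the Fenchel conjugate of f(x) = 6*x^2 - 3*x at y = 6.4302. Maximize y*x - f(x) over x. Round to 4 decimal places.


f*(y) = sup_x {y*x - a*x^2 - b*x} = sup_x {(y-b)*x - a*x^2}
FOC: (y - b) - 2a*x = 0 => x* = (y - b)/(2a)
x* = (6.4302 + 3)/(2*6) = 0.7859
f*(6.4302) = (y-b)^2/(4a) = (6.4302 + 3)^2/(4*6)
= 88.9287/24 = 3.7054


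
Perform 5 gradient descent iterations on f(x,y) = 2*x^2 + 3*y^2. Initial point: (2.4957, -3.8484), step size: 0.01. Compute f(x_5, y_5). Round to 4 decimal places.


Gradient descent on f(x,y) = 2*x^2 + 3*y^2.
Starting point: (2.4957, -3.8484), alpha = 0.01
Step 1: grad_x = 2*2*2.4957 = 9.9828, grad_y = 2*3*-3.8484 = -23.0904
  x_1 = 2.4957 - 0.01*9.9828 = 2.3959
  y_1 = -3.8484 - 0.01*-23.0904 = -3.6175
Step 2: grad_x = 2*2*2.3959 = 9.5835, grad_y = 2*3*-3.6175 = -21.705
  x_2 = 2.3959 - 0.01*9.5835 = 2.3
  y_2 = -3.6175 - 0.01*-21.705 = -3.4004
Step 3: grad_x = 2*2*2.3 = 9.2001, grad_y = 2*3*-3.4004 = -20.4027
  x_3 = 2.3 - 0.01*9.2001 = 2.208
  y_3 = -3.4004 - 0.01*-20.4027 = -3.1964
Step 4: grad_x = 2*2*2.208 = 8.8321, grad_y = 2*3*-3.1964 = -19.1785
  x_4 = 2.208 - 0.01*8.8321 = 2.1197
  y_4 = -3.1964 - 0.01*-19.1785 = -3.0046
Step 5: grad_x = 2*2*2.1197 = 8.4789, grad_y = 2*3*-3.0046 = -18.0278
  x_5 = 2.1197 - 0.01*8.4789 = 2.0349
  y_5 = -3.0046 - 0.01*-18.0278 = -2.8244
f(2.0349, -2.8244) = 2*2.0349^2 + 3*(-2.8244)^2 = 32.2128


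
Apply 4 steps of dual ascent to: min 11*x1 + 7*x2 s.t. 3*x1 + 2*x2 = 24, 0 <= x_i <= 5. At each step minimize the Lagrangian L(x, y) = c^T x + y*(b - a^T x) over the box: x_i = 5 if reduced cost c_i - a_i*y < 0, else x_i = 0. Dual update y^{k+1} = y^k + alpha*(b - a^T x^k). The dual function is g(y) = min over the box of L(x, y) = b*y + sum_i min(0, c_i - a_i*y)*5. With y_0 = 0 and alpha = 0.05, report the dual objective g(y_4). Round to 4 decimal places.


Dual ascent for LP: min 11*x1 + 7*x2, 3*x1 + 2*x2 = 24, 0 <= x_i <= 5
Step 1: y^k = 0.0, reduced costs: (11.0, 7.0)
  x^k = (0.0, 0.0), subgradient = b - a^T x = 24.0
  y^{k+1} = 0.0 + 0.05*24.0 = 1.2
Step 2: y^k = 1.2, reduced costs: (7.4, 4.6)
  x^k = (0.0, 0.0), subgradient = b - a^T x = 24.0
  y^{k+1} = 1.2 + 0.05*24.0 = 2.4
Step 3: y^k = 2.4, reduced costs: (3.8, 2.2)
  x^k = (0.0, 0.0), subgradient = b - a^T x = 24.0
  y^{k+1} = 2.4 + 0.05*24.0 = 3.6
Step 4: y^k = 3.6, reduced costs: (0.2, -0.2)
  x^k = (0.0, 5.0), subgradient = b - a^T x = 14.0
  y^{k+1} = 3.6 + 0.05*14.0 = 4.3
Dual objective at y_4 = 4.3: reduced costs (-1.9, -1.6), box minimizer x = (5.0, 5.0)
g(y_4) = b*y + (c1 - a1*y)*x1 + (c2 - a2*y)*x2 = 24*4.3 + (-1.9)*5.0 + (-1.6)*5.0 = 103.2 - 9.5 - 8.0 = 85.7


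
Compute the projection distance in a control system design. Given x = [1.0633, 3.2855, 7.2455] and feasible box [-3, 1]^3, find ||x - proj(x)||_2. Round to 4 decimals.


Project each component onto [-3, 1].
clip(1.0633) = 1.0, clip(3.2855) = 1.0, clip(7.2455) = 1.0
Projection = [1.0, 1.0, 1.0]
Squared diffs: [0.004, 5.2235, 39.0063]
Distance = sqrt(44.2338) = 6.6508


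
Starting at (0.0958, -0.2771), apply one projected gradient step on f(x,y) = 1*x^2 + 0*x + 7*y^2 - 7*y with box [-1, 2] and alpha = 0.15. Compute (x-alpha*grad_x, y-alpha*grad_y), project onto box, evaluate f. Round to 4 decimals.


Step 1: Compute gradient at (0.0958, -0.2771).
grad_x = 2*1*0.0958 + 0 = 0.1916
grad_y = 2*7*-0.2771 - 7 = -10.8794
Step 2: Gradient step.
x_raw = 0.0958 - 0.15*0.1916 = 0.0671
y_raw = -0.2771 - 0.15*-10.8794 = 1.3548
Step 3: Project onto [-1, 2].
x_proj = clip(0.0671) = 0.0671
y_proj = clip(1.3548) = 1.3548
Step 4: Evaluate f.
f(0.0671, 1.3548) = 3.3694


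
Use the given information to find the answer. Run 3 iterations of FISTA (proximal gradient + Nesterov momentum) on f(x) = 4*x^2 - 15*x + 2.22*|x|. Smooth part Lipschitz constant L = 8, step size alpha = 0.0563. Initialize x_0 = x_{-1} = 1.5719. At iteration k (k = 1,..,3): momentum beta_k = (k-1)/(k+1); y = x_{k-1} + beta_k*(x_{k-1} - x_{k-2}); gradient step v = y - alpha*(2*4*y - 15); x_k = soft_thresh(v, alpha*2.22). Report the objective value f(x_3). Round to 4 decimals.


FISTA on f(x) = 4*x^2 - 15*x + 2.22*|x|
L = 8, alpha = 0.0563
Iteration 1: beta = 0.0, y = 1.5719 + 0.0*(1.5719 - 1.5719) = 1.5719
  grad(y) = -2.4248, v = y - alpha*grad = 1.7084
  prox(v) = soft_thresh(1.7084, 0.125) = 1.5834
Iteration 2: beta = 0.3333, y = 1.5834 + 0.3333*(1.5834 - 1.5719) = 1.5873
  grad(y) = -2.3018, v = y - alpha*grad = 1.7169
  prox(v) = soft_thresh(1.7169, 0.125) = 1.5919
Iteration 3: beta = 0.5, y = 1.5919 + 0.5*(1.5919 - 1.5834) = 1.5961
  grad(y) = -2.2312, v = y - alpha*grad = 1.7217
  prox(v) = soft_thresh(1.7217, 0.125) = 1.5967
f(x_3) = 4*1.5967^2 - 15*1.5967 + 2.22*|1.5967| = -10.208


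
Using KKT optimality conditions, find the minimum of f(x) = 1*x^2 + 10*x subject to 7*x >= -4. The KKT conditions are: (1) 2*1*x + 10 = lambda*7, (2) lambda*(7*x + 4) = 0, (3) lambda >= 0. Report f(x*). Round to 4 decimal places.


Step 1: Try lambda = 0 (constraint inactive).
x_unc = -10/(2*1) = -5.0
Check: 7*-5.0 = -35.0 < -4 -- violated!
Step 2: Constraint must be active: 7*x = -4
x* = -4/7 = -0.5714 (rounded; the exact value -4/7 is used below)
lambda = (2*1*(-4/7) + 10)/7 = 1.2653
Step 3: Compute optimal value.
f(x*) = 1*(-4/7)^2 + 10*(-4/7) = -5.3878


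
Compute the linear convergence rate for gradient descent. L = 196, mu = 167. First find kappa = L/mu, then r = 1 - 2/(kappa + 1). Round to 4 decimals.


Step 1: Compute the condition number.
kappa = L/mu = 196/167 = 1.1737
Step 2: Compute the convergence rate.
r = 1 - 2/(kappa + 1) = 1 - 2*mu/(L + mu) = (L - mu)/(L + mu) = 29/363 = 0.0799


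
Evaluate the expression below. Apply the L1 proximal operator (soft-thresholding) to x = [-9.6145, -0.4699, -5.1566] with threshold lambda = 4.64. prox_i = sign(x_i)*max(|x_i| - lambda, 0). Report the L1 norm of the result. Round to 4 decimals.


Soft-thresholding with lambda = 4.64:
prox(-9.6145) = sign(-9.6145)*max(|-9.6145| - 4.64, 0) = -4.9745
prox(-0.4699) = sign(-0.4699)*max(|-0.4699| - 4.64, 0) = 0.0
prox(-5.1566) = sign(-5.1566)*max(|-5.1566| - 4.64, 0) = -0.5166
prox(x) = [-4.9745, 0.0, -0.5166]
||prox(x)||_1 = 4.9745 + 0.0 + 0.5166 = 5.4911


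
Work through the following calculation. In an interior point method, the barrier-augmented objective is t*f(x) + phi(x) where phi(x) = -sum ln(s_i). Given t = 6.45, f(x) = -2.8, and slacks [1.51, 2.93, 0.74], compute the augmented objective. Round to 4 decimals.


Step 1: Compute log-barrier.
ln values: [0.4121, 1.075, -0.3011]
phi = -(0.4121 + 1.075 - 0.3011) = -1.186
Step 2: Compute augmented objective.
t*f(x) = 6.45*-2.8 = -18.06
Total = -18.06 - 1.186 = -19.246


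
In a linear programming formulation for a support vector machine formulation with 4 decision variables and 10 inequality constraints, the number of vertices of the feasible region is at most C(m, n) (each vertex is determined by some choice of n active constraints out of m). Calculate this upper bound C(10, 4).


Each vertex corresponds to some choice of n active constraints out of m, so the number of vertices is at most C(m, n) = m! / (n!(m-n)!).
m = 10, n = 4
Numerator: 10 * 9 * 8 * 7
Denominator: 4! = 24
C(10, 4) = 210


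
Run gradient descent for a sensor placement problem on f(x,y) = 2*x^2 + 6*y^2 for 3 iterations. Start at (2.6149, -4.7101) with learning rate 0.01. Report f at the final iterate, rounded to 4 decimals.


Gradient descent on f(x,y) = 2*x^2 + 6*y^2.
Starting point: (2.6149, -4.7101), alpha = 0.01
Step 1: grad_x = 2*2*2.6149 = 10.4596, grad_y = 2*6*-4.7101 = -56.5212
  x_1 = 2.6149 - 0.01*10.4596 = 2.5103
  y_1 = -4.7101 - 0.01*-56.5212 = -4.1449
Step 2: grad_x = 2*2*2.5103 = 10.0412, grad_y = 2*6*-4.1449 = -49.7387
  x_2 = 2.5103 - 0.01*10.0412 = 2.4099
  y_2 = -4.1449 - 0.01*-49.7387 = -3.6475
Step 3: grad_x = 2*2*2.4099 = 9.6396, grad_y = 2*6*-3.6475 = -43.77
  x_3 = 2.4099 - 0.01*9.6396 = 2.3135
  y_3 = -3.6475 - 0.01*-43.77 = -3.2098
f(2.3135, -3.2098) = 2*2.3135^2 + 6*(-3.2098)^2 = 72.5215


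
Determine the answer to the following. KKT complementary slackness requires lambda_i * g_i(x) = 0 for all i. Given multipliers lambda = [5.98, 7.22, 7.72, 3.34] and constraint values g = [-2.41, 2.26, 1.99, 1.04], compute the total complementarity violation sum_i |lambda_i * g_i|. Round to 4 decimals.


KKT complementary slackness check:
lambda_1 * g_1 = 5.98 * -2.41 = -14.4118
lambda_2 * g_2 = 7.22 * 2.26 = 16.3172
lambda_3 * g_3 = 7.72 * 1.99 = 15.3628
lambda_4 * g_4 = 3.34 * 1.04 = 3.4736
Total violation = 14.4118 + 16.3172 + 15.3628 + 3.4736 = 49.5654


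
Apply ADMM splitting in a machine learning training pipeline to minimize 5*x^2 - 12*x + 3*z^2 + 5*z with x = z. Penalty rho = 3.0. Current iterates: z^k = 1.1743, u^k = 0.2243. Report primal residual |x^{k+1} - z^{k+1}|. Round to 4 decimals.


ADMM iteration with rho = 3.0, z^k = 1.1743, u^k = 0.2243
Step 1: x-update.
Minimize 5*x^2 - 12*x + (3.0/2)*(x - 1.1743 + 0.2243)^2
FOC: (2*5 + 3.0)*x = 12 + 3.0*(1.1743 - 0.2243)
x^{k+1} = 1.1423
Step 2: z-update.
Minimize 3*z^2 + 5*z + (3.0/2)*(1.1423 - z + 0.2243)^2
FOC: (2*3 + 3.0)*z = -5 + 3.0*(1.1423 + 0.2243)
z^{k+1} = -0.1
Step 3: u-update.
u^{k+1} = 0.2243 + 1.1423 + 0.1 = 1.4666
Step 4: Primal residual = |1.1423 + 0.1| = 1.2423


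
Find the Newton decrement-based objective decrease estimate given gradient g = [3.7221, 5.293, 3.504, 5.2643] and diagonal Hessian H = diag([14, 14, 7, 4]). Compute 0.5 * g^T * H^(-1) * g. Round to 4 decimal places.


Step 1: H is diagonal, so H^(-1) * g = [0.2659, 0.3781, 0.5006, 1.3161].
Step 2: g^T H^(-1) g = sum_i g_i^2 / H_ii
  = (3.7221)^2/14 + (5.293)^2/14 + (3.504)^2/7 + (5.2643)^2/4
  = 0.9896 + 2.0011 + 1.754 + 6.9282 = 11.6729
Step 3: Objective decrease = 0.5 * g^T H^(-1) g = 5.8365


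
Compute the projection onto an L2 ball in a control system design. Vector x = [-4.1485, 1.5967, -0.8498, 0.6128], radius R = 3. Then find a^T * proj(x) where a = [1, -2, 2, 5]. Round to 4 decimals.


Step 1: Compute ||x|| (intermediates to 6 decimals).
||x|| = sqrt((-4.1485)^2 + 1.5967^2 + (-0.8498)^2 + 0.6128^2) = 4.566967
Step 2: Project.
Since ||x|| > R, scale = R/||x|| = 3/4.566967 = 0.656891, proj(x) = scale * x
proj(x) = [-2.725112, 1.048858, -0.558226, 0.402543]
Step 3: Dot product.
a^T * proj(x) = 1*(-2.725112) - 2*1.048858 + 2*(-0.558226) + 5*0.402543 = -3.9266


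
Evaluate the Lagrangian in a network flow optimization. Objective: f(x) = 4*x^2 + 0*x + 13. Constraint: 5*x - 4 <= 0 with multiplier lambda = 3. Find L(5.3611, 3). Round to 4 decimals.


Step 1: Evaluate f(x).
f(5.3611) = 4*5.3611^2 + 0*5.3611 + 13 = 127.9656
Step 2: Evaluate g(x).
g(5.3611) = 5*5.3611 - 4 = 22.8055
Step 3: Compute Lagrangian.
L = 127.9656 + 3*22.8055 = 196.3821


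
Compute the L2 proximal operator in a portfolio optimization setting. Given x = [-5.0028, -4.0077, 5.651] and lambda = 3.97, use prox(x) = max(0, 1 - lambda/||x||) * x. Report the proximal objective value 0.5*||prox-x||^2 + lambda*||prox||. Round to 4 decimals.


Step 1: Compute ||x||.
||x|| = 8.5454
Step 2: Compute scaling factor.
scale = max(0, 1 - 3.97/8.5454) = 0.5354
Step 3: prox(x) = [-2.6786, -2.1458, 3.0257]
||prox(x)|| = 4.5754
Step 4: Proximal objective.
0.5*||prox-x||^2 = 7.8805
lambda*||prox|| = 18.1643
Total = 26.0447


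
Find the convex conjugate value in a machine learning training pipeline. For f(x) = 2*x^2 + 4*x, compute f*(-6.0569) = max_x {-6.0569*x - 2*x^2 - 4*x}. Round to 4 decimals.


f*(y) = sup_x {y*x - a*x^2 - b*x} = sup_x {(y-b)*x - a*x^2}
FOC: (y - b) - 2a*x = 0 => x* = (y - b)/(2a)
x* = (-6.0569 - 4)/(2*2) = -2.5142
f*(-6.0569) = (y-b)^2/(4a) = (-6.0569 - 4)^2/(4*2)
= 101.1412/8 = 12.6427


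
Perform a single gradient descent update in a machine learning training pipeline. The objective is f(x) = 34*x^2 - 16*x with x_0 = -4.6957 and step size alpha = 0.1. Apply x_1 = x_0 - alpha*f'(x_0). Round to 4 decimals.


We compute the gradient at x_0 and apply the update.
f'(x) = 68*x - 16
f'(-4.6957) = 68*-4.6957 - 16 = -335.3076
x_1 = -4.6957 - 0.1*-335.3076 = 28.8351


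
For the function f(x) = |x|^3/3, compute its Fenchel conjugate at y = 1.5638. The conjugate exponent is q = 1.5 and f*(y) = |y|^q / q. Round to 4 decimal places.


The conjugate exponent q satisfies 1/p + 1/q = 1.
p = 3, so q = 3/(3 - 1) = 1.5
|y|^q = 1.5638^1.5 = 1.9556
f*(1.5638) = 1.9556 / 1.5 = 1.3037


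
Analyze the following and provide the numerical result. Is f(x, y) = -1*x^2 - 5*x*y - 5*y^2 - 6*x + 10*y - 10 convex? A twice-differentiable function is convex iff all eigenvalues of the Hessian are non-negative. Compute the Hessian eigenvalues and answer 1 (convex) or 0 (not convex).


The Hessian of f(x,y) = -1*x^2 - 5*x*y - 5*y^2 - 6*x + 10*y - 10 is:
H = [[-2, -5], [-5, -10]]
Trace = -2 - 10 = -12
Determinant = -2*-10 - (-5)^2 = -5
Discriminant = (-12)^2 - 4*-5 = 164.0
Eigenvalues: lambda_1 = -12.4031, lambda_2 = 0.4031
The function is not convex.

0


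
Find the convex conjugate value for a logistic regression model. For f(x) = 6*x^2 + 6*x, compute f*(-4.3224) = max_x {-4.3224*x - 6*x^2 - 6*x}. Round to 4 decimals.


f*(y) = sup_x {y*x - a*x^2 - b*x} = sup_x {(y-b)*x - a*x^2}
FOC: (y - b) - 2a*x = 0 => x* = (y - b)/(2a)
x* = (-4.3224 - 6)/(2*6) = -0.8602
f*(-4.3224) = (y-b)^2/(4a) = (-4.3224 - 6)^2/(4*6)
= 106.5519/24 = 4.4397


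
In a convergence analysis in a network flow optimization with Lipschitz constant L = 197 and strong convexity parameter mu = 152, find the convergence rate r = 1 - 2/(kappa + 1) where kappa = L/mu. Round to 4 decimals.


Step 1: Compute the condition number.
kappa = L/mu = 197/152 = 1.2961
Step 2: Compute the convergence rate.
r = 1 - 2/(kappa + 1) = 1 - 2*mu/(L + mu) = (L - mu)/(L + mu) = 45/349 = 0.1289


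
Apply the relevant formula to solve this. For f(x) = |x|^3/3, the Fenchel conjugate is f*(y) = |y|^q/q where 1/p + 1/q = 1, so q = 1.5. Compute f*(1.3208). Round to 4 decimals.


The conjugate exponent q satisfies 1/p + 1/q = 1.
p = 3, so q = 3/(3 - 1) = 1.5
|y|^q = 1.3208^1.5 = 1.5179
f*(1.3208) = 1.5179 / 1.5 = 1.012


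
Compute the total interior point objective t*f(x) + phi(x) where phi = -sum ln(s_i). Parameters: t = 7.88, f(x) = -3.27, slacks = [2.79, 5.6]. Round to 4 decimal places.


Step 1: Compute log-barrier.
ln values: [1.026, 1.7228]
phi = -(1.026 + 1.7228) = -2.7488
Step 2: Compute augmented objective.
t*f(x) = 7.88*-3.27 = -25.7676
Total = -25.7676 - 2.7488 = -28.5164


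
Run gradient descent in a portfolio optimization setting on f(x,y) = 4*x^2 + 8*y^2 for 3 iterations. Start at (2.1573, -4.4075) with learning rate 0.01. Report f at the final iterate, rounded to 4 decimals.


Gradient descent on f(x,y) = 4*x^2 + 8*y^2.
Starting point: (2.1573, -4.4075), alpha = 0.01
Step 1: grad_x = 2*4*2.1573 = 17.2584, grad_y = 2*8*-4.4075 = -70.52
  x_1 = 2.1573 - 0.01*17.2584 = 1.9847
  y_1 = -4.4075 - 0.01*-70.52 = -3.7023
Step 2: grad_x = 2*4*1.9847 = 15.8777, grad_y = 2*8*-3.7023 = -59.2368
  x_2 = 1.9847 - 0.01*15.8777 = 1.8259
  y_2 = -3.7023 - 0.01*-59.2368 = -3.1099
Step 3: grad_x = 2*4*1.8259 = 14.6075, grad_y = 2*8*-3.1099 = -49.7589
  x_3 = 1.8259 - 0.01*14.6075 = 1.6799
  y_3 = -3.1099 - 0.01*-49.7589 = -2.6123
f(1.6799, -2.6123) = 4*1.6799^2 + 8*(-2.6123)^2 = 65.8824


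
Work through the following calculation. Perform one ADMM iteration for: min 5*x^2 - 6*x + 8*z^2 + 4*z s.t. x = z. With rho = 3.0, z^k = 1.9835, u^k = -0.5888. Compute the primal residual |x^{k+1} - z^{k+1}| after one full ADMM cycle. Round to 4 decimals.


ADMM iteration with rho = 3.0, z^k = 1.9835, u^k = -0.5888
Step 1: x-update.
Minimize 5*x^2 - 6*x + (3.0/2)*(x - 1.9835 - 0.5888)^2
FOC: (2*5 + 3.0)*x = 6 + 3.0*(1.9835 + 0.5888)
x^{k+1} = 1.0551
Step 2: z-update.
Minimize 8*z^2 + 4*z + (3.0/2)*(1.0551 - z - 0.5888)^2
FOC: (2*8 + 3.0)*z = -4 + 3.0*(1.0551 - 0.5888)
z^{k+1} = -0.1369
Step 3: u-update.
u^{k+1} = -0.5888 + 1.0551 + 0.1369 = 0.6032
Step 4: Primal residual = |1.0551 + 0.1369| = 1.192


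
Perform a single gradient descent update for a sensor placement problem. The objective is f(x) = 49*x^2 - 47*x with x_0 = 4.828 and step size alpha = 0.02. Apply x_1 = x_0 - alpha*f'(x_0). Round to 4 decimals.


We compute the gradient at x_0 and apply the update.
f'(x) = 98*x - 47
f'(4.828) = 98*4.828 - 47 = 426.144
x_1 = 4.828 - 0.02*426.144 = -3.6949


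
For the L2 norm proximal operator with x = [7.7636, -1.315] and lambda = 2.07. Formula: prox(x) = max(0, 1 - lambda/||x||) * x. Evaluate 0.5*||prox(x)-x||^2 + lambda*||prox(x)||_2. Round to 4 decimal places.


Step 1: Compute ||x||.
||x|| = 7.8742
Step 2: Compute scaling factor.
scale = max(0, 1 - 2.07/7.8742) = 0.7371
Step 3: prox(x) = [5.7227, -0.9693]
||prox(x)|| = 5.8042
Step 4: Proximal objective.
0.5*||prox-x||^2 = 2.1425
lambda*||prox|| = 12.0147
Total = 14.1571


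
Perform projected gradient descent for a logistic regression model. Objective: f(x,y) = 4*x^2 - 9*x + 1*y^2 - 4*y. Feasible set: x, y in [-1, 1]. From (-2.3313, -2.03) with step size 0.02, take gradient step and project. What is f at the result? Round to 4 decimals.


Step 1: Compute gradient at (-2.3313, -2.03).
grad_x = 2*4*-2.3313 - 9 = -27.6504
grad_y = 2*1*-2.03 - 4 = -8.06
Step 2: Gradient step.
x_raw = -2.3313 - 0.02*-27.6504 = -1.7783
y_raw = -2.03 - 0.02*-8.06 = -1.8688
Step 3: Project onto [-1, 1].
x_proj = clip(-1.7783) = -1.0
y_proj = clip(-1.8688) = -1.0
Step 4: Evaluate f.
f(-1.0, -1.0) = 18.0


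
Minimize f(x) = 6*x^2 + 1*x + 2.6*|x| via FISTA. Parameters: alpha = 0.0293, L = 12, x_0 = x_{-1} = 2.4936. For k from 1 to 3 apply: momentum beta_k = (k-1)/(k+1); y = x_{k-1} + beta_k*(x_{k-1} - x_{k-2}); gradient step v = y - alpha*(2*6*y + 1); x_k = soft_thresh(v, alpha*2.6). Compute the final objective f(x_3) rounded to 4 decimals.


FISTA on f(x) = 6*x^2 + 1*x + 2.6*|x|
L = 12, alpha = 0.0293
Iteration 1: beta = 0.0, y = 2.4936 + 0.0*(2.4936 - 2.4936) = 2.4936
  grad(y) = 30.9232, v = y - alpha*grad = 1.5876
  prox(v) = soft_thresh(1.5876, 0.0762) = 1.5114
Iteration 2: beta = 0.3333, y = 1.5114 + 0.3333*(1.5114 - 2.4936) = 1.184
  grad(y) = 15.2075, v = y - alpha*grad = 0.7384
  prox(v) = soft_thresh(0.7384, 0.0762) = 0.6622
Iteration 3: beta = 0.5, y = 0.6622 + 0.5*(0.6622 - 1.5114) = 0.2376
  grad(y) = 3.8514, v = y - alpha*grad = 0.1248
  prox(v) = soft_thresh(0.1248, 0.0762) = 0.0486
f(x_3) = 6*0.0486^2 + 1*0.0486 + 2.6*|0.0486| = 0.1891


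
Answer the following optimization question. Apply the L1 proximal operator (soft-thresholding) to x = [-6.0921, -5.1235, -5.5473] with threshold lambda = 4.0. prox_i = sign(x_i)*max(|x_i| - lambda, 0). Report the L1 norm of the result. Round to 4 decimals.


Soft-thresholding with lambda = 4.0:
prox(-6.0921) = sign(-6.0921)*max(|-6.0921| - 4.0, 0) = -2.0921
prox(-5.1235) = sign(-5.1235)*max(|-5.1235| - 4.0, 0) = -1.1235
prox(-5.5473) = sign(-5.5473)*max(|-5.5473| - 4.0, 0) = -1.5473
prox(x) = [-2.0921, -1.1235, -1.5473]
||prox(x)||_1 = 2.0921 + 1.1235 + 1.5473 = 4.7629
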